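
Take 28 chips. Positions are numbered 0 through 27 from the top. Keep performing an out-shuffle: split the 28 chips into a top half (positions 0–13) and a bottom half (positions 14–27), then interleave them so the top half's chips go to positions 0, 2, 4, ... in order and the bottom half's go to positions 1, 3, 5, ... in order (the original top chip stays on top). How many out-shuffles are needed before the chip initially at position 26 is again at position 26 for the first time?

Follow position 26 under repeated out-shuffles:
26 → 25 → 23 → 19 → 11 → 22 → 17 → 7 → 14 → 1 → 2 → 4 → 8 → 16 → 5 → 10 → 20 → 13 → 26
It first returns after 18 out-shuffles.

18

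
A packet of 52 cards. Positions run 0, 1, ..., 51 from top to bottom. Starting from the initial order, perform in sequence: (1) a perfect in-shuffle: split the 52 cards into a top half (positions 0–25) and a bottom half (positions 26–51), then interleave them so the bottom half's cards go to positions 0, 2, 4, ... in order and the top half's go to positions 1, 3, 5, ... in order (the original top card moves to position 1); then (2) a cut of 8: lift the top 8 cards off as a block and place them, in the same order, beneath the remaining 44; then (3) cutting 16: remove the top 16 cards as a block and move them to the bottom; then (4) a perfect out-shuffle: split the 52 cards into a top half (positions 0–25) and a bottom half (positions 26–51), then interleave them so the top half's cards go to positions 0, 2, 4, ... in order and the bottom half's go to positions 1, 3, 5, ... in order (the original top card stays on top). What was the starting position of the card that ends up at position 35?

Undo the operations in reverse order, starting from position 35:
  undo op 4 (out-shuffle, from bottom half): 35 ← 43
  undo op 3 (cut 16): 43 ← 7
  undo op 2 (cut 8): 7 ← 15
  undo op 1 (in-shuffle, from top half): 15 ← 7
So the card at position 35 came from original position 7.

7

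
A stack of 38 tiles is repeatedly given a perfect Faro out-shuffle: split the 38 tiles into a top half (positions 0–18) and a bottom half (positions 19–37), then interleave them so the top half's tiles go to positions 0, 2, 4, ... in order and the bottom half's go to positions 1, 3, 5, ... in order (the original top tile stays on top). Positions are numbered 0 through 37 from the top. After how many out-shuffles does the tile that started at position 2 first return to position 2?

Follow position 2 under repeated out-shuffles:
2 → 4 → 8 → 16 → 32 → 27 → 17 → 34 → ... → 2 (length 36)
It first returns after 36 out-shuffles.

36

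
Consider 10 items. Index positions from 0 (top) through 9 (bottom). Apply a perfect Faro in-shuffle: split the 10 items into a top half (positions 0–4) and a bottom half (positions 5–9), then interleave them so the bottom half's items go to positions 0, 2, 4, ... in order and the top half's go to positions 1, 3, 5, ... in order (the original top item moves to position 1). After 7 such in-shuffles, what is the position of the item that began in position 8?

Track the item's position through each in-shuffle:
8 → 6 → 2 → 5 → 0 → 1 → 3 → 7

7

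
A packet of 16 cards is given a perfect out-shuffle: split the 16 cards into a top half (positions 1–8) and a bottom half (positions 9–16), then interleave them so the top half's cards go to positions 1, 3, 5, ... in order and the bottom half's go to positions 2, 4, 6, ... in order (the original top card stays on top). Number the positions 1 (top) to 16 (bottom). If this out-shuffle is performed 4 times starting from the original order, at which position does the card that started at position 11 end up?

11

Track the card's position through each out-shuffle:
11 → 6 → 11 → 6 → 11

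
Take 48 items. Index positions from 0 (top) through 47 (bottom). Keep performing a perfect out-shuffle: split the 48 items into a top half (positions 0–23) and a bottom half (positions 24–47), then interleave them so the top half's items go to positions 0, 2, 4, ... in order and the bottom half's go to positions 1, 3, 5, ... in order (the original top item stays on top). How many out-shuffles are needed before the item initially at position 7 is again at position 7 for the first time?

Follow position 7 under repeated out-shuffles:
7 → 14 → 28 → 9 → 18 → 36 → 25 → 3 → ... → 7 (length 23)
It first returns after 23 out-shuffles.

23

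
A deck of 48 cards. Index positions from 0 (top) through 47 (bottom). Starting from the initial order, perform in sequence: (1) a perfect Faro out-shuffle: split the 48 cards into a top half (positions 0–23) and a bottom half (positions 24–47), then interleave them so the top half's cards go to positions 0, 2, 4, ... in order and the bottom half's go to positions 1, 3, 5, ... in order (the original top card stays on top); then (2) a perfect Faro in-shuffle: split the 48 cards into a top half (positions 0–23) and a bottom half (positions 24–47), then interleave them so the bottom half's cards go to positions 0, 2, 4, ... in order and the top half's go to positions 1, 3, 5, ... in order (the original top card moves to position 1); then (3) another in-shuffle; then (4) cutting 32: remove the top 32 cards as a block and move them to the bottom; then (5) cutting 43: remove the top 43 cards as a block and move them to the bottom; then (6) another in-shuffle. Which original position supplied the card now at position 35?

Undo the operations in reverse order, starting from position 35:
  undo op 6 (in-shuffle, from top half): 35 ← 17
  undo op 5 (cut 43): 17 ← 12
  undo op 4 (cut 32): 12 ← 44
  undo op 3 (in-shuffle, from bottom half): 44 ← 46
  undo op 2 (in-shuffle, from bottom half): 46 ← 47
  undo op 1 (out-shuffle, from bottom half): 47 ← 47
So the card at position 35 came from original position 47.

47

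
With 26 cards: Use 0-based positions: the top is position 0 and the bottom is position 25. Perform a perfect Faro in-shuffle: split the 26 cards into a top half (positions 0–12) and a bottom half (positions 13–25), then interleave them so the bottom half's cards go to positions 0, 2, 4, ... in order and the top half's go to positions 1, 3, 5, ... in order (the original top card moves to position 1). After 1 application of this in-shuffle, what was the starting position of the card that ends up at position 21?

Work backwards from position 21, undoing one in-shuffle at a time:
21 ← 10
So the card now at position 21 started at position 10.

10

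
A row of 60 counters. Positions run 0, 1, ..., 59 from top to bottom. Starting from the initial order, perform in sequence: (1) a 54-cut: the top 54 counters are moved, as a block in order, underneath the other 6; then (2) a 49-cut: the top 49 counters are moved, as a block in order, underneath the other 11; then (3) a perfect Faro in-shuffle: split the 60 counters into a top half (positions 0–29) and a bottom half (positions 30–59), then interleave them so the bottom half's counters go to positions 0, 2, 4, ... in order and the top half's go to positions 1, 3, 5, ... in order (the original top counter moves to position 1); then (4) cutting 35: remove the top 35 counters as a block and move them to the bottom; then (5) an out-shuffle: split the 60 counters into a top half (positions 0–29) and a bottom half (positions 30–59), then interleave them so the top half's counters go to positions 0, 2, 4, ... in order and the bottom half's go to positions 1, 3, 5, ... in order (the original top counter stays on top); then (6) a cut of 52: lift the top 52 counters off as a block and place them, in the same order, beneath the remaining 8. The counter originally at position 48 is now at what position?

21

Track the counter from position 48 forward through each operation:
  after op 1 (cut 54): 48 → 54
  after op 2 (cut 49): 54 → 5
  after op 3 (in-shuffle): 5 → 11
  after op 4 (cut 35): 11 → 36
  after op 5 (out-shuffle): 36 → 13
  after op 6 (cut 52): 13 → 21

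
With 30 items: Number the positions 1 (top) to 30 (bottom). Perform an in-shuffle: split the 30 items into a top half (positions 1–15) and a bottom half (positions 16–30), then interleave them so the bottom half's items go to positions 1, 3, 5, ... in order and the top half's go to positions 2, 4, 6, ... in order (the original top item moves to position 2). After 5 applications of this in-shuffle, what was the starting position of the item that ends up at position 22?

Work backwards from position 22, undoing one in-shuffle at a time:
22 ← 11 ← 21 ← 26 ← 13 ← 22
So the item now at position 22 started at position 22.

22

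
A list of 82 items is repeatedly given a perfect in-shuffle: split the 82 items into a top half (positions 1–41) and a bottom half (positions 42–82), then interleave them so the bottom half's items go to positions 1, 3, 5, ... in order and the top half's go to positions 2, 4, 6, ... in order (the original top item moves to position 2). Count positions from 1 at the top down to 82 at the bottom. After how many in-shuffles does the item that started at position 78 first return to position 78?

Follow position 78 under repeated in-shuffles:
78 → 73 → 63 → 43 → 3 → 6 → 12 → 24 → ... → 78 (length 82)
It first returns after 82 in-shuffles.

82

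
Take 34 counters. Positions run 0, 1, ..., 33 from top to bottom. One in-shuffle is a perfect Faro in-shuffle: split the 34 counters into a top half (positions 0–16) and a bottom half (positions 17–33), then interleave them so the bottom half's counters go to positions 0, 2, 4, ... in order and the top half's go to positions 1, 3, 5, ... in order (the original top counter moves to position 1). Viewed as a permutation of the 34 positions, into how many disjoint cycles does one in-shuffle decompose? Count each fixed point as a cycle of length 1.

Trace each unvisited position around until it returns:
(0 1 3 7 15 31 ... len 12) (2 5 11 23 12 25 ... len 12) (4 9 19) (6 13 27 20) (14 29 24)
5 cycles in total.

5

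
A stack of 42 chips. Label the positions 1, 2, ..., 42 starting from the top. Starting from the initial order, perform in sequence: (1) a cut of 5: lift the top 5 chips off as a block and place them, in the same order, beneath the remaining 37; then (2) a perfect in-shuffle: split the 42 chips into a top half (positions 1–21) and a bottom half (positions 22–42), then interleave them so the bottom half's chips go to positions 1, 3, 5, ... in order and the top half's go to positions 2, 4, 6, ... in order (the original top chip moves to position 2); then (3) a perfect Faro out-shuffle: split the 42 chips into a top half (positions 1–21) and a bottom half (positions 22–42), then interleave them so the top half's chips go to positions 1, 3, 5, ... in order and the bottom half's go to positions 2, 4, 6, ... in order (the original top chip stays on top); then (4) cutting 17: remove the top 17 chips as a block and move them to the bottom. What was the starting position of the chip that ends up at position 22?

15

Undo the operations in reverse order, starting from position 22:
  undo op 4 (cut 17): 22 ← 39
  undo op 3 (out-shuffle, from top half): 39 ← 20
  undo op 2 (in-shuffle, from top half): 20 ← 10
  undo op 1 (cut 5): 10 ← 15
So the chip at position 22 came from original position 15.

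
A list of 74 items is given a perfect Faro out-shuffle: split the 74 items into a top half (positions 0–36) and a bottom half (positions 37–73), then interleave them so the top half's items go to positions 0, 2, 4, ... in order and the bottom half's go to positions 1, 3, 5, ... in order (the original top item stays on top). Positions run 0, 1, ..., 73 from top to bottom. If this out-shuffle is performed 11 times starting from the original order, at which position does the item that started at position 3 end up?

Track the item's position through each out-shuffle:
3 → 6 → 12 → 24 → 48 → 23 → 46 → 19 → 38 → 3 → 6 → 12

12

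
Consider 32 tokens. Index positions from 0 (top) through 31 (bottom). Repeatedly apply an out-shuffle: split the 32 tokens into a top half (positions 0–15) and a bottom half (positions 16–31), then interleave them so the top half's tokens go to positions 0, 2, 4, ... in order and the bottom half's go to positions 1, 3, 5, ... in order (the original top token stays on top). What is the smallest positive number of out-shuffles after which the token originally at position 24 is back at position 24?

5

Follow position 24 under repeated out-shuffles:
24 → 17 → 3 → 6 → 12 → 24
It first returns after 5 out-shuffles.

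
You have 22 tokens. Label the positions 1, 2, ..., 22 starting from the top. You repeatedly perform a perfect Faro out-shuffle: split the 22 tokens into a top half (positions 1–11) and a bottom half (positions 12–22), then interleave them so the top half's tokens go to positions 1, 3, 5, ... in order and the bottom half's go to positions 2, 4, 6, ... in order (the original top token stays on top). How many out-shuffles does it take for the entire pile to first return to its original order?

The out-shuffle permutes the 22 positions with cycle lengths [1, 1, 2, 3, 3, 6, 6].
Every token is home exactly when every cycle has completed a whole number of laps, i.e. after lcm(1, 2, 3, 6) = 6 out-shuffles.

6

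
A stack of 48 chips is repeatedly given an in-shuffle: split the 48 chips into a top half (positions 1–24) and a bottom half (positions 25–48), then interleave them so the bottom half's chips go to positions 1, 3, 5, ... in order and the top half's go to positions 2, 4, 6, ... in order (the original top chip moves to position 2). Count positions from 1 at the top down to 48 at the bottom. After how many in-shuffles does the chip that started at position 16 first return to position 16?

21

Follow position 16 under repeated in-shuffles:
16 → 32 → 15 → 30 → 11 → 22 → 44 → 39 → ... → 16 (length 21)
It first returns after 21 in-shuffles.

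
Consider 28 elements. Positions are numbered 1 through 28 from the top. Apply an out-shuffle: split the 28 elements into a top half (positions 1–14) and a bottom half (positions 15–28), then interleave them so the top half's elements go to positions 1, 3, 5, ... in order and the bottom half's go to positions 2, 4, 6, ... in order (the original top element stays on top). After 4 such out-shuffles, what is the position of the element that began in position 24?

18

Track the element's position through each out-shuffle:
24 → 20 → 12 → 23 → 18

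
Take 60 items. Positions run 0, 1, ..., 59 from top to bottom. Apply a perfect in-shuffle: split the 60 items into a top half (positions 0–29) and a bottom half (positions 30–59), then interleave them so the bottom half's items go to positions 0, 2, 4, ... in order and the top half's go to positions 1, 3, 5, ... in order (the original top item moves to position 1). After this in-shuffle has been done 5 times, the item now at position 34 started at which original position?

Work backwards from position 34, undoing one in-shuffle at a time:
34 ← 47 ← 23 ← 11 ← 5 ← 2
So the item now at position 34 started at position 2.

2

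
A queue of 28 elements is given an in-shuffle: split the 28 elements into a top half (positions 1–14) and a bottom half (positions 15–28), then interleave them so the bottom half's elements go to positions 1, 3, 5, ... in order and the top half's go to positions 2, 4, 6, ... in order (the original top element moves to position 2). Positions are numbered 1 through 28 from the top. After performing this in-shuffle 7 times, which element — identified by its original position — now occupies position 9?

8

Work backwards from position 9, undoing one in-shuffle at a time:
9 ← 19 ← 24 ← 12 ← 6 ← 3 ← 16 ← 8
So the element now at position 9 started at position 8.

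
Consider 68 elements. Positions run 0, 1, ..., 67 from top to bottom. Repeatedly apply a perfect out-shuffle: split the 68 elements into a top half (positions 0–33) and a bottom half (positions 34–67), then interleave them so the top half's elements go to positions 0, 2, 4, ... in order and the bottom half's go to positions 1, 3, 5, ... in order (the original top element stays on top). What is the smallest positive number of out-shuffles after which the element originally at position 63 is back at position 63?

66

Follow position 63 under repeated out-shuffles:
63 → 59 → 51 → 35 → 3 → 6 → 12 → 24 → ... → 63 (length 66)
It first returns after 66 out-shuffles.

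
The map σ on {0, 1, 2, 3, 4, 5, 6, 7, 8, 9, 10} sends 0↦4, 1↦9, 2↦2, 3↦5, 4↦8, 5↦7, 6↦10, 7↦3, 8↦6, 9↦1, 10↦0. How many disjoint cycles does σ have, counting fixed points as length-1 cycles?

Cycle decomposition: (0 4 8 6 10) (1 9) (2) (3 5 7).
4 cycles.

4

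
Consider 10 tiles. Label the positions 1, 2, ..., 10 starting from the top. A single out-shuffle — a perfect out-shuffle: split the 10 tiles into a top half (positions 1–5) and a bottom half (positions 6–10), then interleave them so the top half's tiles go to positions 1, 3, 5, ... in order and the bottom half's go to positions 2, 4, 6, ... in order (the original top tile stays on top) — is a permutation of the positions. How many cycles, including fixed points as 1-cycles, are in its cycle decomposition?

4

Trace each unvisited position around until it returns:
(1) (2 3 5 9 8 6) (4 7) (10)
4 cycles in total.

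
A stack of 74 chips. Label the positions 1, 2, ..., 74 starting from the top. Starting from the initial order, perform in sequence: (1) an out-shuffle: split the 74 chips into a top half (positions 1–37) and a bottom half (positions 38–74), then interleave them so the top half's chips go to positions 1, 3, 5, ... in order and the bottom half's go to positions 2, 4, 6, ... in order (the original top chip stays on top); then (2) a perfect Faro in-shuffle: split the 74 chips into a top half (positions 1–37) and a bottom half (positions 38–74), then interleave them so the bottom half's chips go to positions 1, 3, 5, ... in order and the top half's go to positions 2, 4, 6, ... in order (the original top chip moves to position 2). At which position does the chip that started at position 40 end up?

Track the chip from position 40 forward through each operation:
  after op 1 (out-shuffle): 40 → 6
  after op 2 (in-shuffle): 6 → 12

12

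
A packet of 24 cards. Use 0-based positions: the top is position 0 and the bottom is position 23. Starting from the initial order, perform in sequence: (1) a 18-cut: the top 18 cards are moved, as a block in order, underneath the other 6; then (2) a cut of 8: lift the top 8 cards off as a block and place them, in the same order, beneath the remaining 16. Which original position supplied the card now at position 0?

Undo the operations in reverse order, starting from position 0:
  undo op 2 (cut 8): 0 ← 8
  undo op 1 (cut 18): 8 ← 2
So the card at position 0 came from original position 2.

2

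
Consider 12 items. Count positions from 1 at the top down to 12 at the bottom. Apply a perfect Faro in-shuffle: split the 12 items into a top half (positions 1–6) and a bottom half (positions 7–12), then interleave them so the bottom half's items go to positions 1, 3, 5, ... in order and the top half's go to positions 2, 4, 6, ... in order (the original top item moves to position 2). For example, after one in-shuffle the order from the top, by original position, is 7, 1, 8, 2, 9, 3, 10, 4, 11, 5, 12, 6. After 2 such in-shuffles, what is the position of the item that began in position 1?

4

Track the item's position through each in-shuffle:
1 → 2 → 4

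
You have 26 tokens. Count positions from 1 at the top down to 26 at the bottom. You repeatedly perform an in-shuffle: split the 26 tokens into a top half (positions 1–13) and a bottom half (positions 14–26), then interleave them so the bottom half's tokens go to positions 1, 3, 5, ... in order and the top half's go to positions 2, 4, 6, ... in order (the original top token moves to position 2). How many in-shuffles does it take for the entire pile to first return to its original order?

18

The in-shuffle permutes the 26 positions with cycle lengths [2, 6, 18].
Every token is home exactly when every cycle has completed a whole number of laps, i.e. after lcm(2, 6, 18) = 18 in-shuffles.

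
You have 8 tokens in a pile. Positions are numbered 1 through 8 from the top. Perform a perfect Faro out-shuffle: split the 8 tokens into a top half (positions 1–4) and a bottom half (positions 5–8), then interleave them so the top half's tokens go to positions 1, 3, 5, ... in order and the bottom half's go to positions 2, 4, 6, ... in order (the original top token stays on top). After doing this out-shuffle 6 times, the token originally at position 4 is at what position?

Track the token's position through each out-shuffle:
4 → 7 → 6 → 4 → 7 → 6 → 4

4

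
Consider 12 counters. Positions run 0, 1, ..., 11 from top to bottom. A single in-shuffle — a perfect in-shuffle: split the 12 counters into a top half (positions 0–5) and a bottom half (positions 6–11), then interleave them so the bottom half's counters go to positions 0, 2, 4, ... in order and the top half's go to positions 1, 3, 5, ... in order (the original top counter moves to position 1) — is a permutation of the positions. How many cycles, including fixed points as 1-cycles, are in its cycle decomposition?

1

Trace each unvisited position around until it returns:
(0 1 3 7 2 5 ... len 12)
1 cycle in total.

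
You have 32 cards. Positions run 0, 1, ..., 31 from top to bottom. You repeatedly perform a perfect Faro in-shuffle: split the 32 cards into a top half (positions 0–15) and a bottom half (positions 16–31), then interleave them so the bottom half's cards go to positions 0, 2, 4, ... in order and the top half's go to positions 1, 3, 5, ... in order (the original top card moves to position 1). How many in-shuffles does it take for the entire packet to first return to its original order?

The in-shuffle permutes the 32 positions with cycle lengths [2, 10, 10, 10].
Every card is home exactly when every cycle has completed a whole number of laps, i.e. after lcm(2, 10) = 10 in-shuffles.

10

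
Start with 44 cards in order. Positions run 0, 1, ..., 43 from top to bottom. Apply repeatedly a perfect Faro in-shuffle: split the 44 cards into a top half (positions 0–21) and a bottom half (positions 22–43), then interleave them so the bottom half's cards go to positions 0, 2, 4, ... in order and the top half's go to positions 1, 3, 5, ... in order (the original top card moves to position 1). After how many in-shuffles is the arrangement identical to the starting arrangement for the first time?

12

The in-shuffle permutes the 44 positions with cycle lengths [2, 4, 4, 4, 6, 12, 12].
Every card is home exactly when every cycle has completed a whole number of laps, i.e. after lcm(2, 4, 6, 12) = 12 in-shuffles.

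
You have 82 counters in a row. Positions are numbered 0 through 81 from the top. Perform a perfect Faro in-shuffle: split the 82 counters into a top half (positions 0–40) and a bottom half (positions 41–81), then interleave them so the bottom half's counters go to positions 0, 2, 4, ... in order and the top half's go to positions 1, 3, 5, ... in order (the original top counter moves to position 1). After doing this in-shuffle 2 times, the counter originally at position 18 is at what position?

Track the counter's position through each in-shuffle:
18 → 37 → 75

75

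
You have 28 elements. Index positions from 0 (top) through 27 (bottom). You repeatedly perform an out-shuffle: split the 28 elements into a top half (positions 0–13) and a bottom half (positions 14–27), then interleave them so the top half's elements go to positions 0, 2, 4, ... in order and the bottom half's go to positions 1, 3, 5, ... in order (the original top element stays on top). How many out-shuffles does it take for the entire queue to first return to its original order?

The out-shuffle permutes the 28 positions with cycle lengths [1, 1, 2, 6, 18].
Every element is home exactly when every cycle has completed a whole number of laps, i.e. after lcm(1, 2, 6, 18) = 18 out-shuffles.

18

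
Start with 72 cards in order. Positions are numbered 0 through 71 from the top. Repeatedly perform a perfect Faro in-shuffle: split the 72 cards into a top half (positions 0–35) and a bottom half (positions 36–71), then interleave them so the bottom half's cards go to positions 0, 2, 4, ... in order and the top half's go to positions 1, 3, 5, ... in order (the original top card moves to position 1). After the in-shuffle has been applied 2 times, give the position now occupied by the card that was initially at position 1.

Track the card's position through each in-shuffle:
1 → 3 → 7

7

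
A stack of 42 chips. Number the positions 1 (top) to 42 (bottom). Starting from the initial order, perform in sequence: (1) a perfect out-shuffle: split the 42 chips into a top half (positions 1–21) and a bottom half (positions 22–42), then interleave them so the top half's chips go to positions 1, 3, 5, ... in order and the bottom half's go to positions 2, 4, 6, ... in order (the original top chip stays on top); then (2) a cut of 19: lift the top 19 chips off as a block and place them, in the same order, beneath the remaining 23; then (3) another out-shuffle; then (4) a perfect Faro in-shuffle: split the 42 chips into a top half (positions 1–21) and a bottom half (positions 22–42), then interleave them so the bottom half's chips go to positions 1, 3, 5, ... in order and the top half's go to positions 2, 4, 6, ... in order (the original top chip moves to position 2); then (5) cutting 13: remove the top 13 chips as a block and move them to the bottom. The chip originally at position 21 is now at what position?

Track the chip from position 21 forward through each operation:
  after op 1 (out-shuffle): 21 → 41
  after op 2 (cut 19): 41 → 22
  after op 3 (out-shuffle): 22 → 2
  after op 4 (in-shuffle): 2 → 4
  after op 5 (cut 13): 4 → 33

33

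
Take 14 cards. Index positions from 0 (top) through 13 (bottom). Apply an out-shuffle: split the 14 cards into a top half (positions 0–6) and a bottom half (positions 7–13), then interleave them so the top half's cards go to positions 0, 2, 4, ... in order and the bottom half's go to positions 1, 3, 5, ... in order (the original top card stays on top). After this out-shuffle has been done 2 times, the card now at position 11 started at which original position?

6

Work backwards from position 11, undoing one out-shuffle at a time:
11 ← 12 ← 6
So the card now at position 11 started at position 6.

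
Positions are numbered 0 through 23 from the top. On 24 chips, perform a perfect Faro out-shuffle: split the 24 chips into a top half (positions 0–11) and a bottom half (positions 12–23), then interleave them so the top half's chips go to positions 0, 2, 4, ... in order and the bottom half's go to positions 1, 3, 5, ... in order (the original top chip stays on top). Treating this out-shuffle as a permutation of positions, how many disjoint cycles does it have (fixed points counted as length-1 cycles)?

4

Trace each unvisited position around until it returns:
(0) (1 2 4 8 16 9 ... len 11) (5 10 20 17 11 22 ... len 11) (23)
4 cycles in total.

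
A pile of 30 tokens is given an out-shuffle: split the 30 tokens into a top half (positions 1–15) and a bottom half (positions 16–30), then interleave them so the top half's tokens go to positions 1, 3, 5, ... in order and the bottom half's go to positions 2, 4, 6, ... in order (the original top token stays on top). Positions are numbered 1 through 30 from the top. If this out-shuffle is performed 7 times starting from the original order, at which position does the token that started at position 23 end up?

4

Track the token's position through each out-shuffle:
23 → 16 → 2 → 3 → 5 → 9 → 17 → 4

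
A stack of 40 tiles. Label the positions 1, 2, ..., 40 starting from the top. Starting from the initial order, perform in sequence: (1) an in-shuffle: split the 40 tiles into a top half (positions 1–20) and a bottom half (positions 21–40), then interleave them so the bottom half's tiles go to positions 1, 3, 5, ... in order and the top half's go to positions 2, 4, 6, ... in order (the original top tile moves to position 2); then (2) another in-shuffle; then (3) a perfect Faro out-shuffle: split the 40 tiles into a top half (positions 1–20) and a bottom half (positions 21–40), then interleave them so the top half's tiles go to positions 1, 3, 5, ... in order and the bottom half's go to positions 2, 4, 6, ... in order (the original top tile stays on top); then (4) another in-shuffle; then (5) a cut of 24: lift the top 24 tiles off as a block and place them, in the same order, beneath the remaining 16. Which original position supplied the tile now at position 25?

34

Undo the operations in reverse order, starting from position 25:
  undo op 5 (cut 24): 25 ← 9
  undo op 4 (in-shuffle, from bottom half): 9 ← 25
  undo op 3 (out-shuffle, from top half): 25 ← 13
  undo op 2 (in-shuffle, from bottom half): 13 ← 27
  undo op 1 (in-shuffle, from bottom half): 27 ← 34
So the tile at position 25 came from original position 34.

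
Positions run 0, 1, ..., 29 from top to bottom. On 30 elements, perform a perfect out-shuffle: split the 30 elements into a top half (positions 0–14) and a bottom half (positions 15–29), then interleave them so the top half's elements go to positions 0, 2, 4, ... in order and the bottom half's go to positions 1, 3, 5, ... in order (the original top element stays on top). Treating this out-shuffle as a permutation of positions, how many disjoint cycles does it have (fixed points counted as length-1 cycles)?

3

Trace each unvisited position around until it returns:
(0) (1 2 4 8 16 3 ... len 28) (29)
3 cycles in total.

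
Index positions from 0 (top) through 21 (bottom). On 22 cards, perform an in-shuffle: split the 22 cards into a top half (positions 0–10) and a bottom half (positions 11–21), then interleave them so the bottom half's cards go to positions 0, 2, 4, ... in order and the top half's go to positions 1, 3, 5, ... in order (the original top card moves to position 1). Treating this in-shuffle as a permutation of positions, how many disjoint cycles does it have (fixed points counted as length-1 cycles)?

2

Trace each unvisited position around until it returns:
(0 1 3 7 15 8 ... len 11) (4 9 19 16 10 21 ... len 11)
2 cycles in total.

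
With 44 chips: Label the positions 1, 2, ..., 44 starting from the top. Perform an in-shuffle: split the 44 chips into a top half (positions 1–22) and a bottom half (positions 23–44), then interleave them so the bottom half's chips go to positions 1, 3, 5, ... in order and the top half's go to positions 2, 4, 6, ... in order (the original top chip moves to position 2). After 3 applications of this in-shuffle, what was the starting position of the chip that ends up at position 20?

25

Work backwards from position 20, undoing one in-shuffle at a time:
20 ← 10 ← 5 ← 25
So the chip now at position 20 started at position 25.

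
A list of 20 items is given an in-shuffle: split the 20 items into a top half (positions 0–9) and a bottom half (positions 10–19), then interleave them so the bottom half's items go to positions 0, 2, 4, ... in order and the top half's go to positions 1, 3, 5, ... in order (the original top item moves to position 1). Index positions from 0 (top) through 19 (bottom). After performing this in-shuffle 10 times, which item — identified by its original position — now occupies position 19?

16

Work backwards from position 19, undoing one in-shuffle at a time:
19 ← 9 ← 4 ← 12 ← 16 ← 18 ← 19 ← 9 ← 4 ← 12 ← 16
So the item now at position 19 started at position 16.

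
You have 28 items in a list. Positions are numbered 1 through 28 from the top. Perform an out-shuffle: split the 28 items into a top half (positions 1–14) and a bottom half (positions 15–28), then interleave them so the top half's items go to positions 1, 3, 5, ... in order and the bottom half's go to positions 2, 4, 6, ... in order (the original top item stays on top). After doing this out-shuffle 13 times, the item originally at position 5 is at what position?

Track position through each out-shuffle: 5 → 9 → 17 → 6 → 11 → ... (continuing for 13 shuffles total) → 18.

18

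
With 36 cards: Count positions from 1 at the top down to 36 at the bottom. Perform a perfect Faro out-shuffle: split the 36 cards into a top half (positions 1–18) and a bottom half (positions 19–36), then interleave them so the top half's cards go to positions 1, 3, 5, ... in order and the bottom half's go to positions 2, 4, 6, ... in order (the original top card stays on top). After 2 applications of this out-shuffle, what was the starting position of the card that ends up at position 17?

5

Work backwards from position 17, undoing one out-shuffle at a time:
17 ← 9 ← 5
So the card now at position 17 started at position 5.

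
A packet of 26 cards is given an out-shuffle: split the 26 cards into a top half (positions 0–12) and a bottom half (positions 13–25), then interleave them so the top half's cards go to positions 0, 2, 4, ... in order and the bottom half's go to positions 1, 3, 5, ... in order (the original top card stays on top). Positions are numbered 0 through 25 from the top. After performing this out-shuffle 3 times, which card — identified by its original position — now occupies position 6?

7

Work backwards from position 6, undoing one out-shuffle at a time:
6 ← 3 ← 14 ← 7
So the card now at position 6 started at position 7.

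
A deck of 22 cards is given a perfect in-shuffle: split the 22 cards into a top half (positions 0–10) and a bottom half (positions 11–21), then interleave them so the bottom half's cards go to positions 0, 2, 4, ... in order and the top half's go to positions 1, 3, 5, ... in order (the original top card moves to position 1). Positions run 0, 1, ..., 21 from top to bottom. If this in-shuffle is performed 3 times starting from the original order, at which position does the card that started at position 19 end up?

21

Track the card's position through each in-shuffle:
19 → 16 → 10 → 21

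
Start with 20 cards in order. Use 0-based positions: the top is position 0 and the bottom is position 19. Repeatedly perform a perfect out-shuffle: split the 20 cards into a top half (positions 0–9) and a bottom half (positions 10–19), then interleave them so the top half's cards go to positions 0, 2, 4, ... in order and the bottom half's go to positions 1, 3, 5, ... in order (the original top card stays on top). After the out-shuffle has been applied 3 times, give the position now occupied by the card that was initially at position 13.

9

Track the card's position through each out-shuffle:
13 → 7 → 14 → 9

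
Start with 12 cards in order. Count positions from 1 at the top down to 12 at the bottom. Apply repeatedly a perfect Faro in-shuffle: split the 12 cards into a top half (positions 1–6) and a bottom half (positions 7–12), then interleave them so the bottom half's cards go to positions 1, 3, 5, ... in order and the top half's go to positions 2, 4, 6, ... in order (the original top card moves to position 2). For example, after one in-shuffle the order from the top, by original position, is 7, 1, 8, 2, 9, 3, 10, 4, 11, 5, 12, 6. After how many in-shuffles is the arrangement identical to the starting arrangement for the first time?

12

The in-shuffle permutes the 12 positions with cycle lengths [12].
Every card is home exactly when every cycle has completed a whole number of laps, i.e. after lcm(12) = 12 in-shuffles.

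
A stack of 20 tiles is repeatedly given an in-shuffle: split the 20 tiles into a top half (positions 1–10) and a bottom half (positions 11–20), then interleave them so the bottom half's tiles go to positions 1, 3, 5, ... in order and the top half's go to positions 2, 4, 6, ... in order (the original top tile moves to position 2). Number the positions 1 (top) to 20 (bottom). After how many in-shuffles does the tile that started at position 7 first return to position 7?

Follow position 7 under repeated in-shuffles:
7 → 14 → 7
It first returns after 2 in-shuffles.

2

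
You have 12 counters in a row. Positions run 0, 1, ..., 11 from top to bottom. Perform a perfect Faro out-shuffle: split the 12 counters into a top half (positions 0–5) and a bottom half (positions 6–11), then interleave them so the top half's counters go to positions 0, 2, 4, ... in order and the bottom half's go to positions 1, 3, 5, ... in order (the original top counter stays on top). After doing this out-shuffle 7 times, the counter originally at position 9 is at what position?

8

Track the counter's position through each out-shuffle:
9 → 7 → 3 → 6 → 1 → 2 → 4 → 8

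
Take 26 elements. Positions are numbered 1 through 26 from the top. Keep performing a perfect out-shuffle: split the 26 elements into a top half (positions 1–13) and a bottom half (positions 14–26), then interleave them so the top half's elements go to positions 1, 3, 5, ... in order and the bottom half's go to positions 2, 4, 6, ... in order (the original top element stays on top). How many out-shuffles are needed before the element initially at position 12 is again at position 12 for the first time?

20

Follow position 12 under repeated out-shuffles:
12 → 23 → 20 → 14 → 2 → 3 → 5 → 9 → 17 → 8 → 15 → 4 → 7 → 13 → 25 → 24 → 22 → 18 → 10 → 19 → 12
It first returns after 20 out-shuffles.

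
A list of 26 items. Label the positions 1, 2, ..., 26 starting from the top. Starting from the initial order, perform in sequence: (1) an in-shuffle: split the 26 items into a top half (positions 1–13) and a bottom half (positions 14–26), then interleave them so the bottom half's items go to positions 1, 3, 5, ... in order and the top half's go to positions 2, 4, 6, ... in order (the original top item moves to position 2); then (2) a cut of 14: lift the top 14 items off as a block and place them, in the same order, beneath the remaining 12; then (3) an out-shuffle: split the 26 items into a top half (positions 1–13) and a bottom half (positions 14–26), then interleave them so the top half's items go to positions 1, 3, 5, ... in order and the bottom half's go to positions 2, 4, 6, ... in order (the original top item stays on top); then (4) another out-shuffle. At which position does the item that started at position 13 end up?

Track the item from position 13 forward through each operation:
  after op 1 (in-shuffle): 13 → 26
  after op 2 (cut 14): 26 → 12
  after op 3 (out-shuffle): 12 → 23
  after op 4 (out-shuffle): 23 → 20

20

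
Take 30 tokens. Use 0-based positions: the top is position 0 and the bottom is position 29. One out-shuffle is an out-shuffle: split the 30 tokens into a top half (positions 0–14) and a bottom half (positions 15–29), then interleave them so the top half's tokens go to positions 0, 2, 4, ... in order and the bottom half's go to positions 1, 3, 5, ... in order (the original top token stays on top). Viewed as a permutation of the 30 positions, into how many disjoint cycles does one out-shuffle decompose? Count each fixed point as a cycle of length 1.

Trace each unvisited position around until it returns:
(0) (1 2 4 8 16 3 ... len 28) (29)
3 cycles in total.

3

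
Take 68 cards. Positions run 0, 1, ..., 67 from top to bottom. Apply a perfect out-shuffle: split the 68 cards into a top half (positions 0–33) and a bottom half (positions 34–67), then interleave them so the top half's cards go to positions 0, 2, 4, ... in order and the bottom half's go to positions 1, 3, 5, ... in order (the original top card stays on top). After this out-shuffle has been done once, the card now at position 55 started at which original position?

61

Work backwards from position 55, undoing one out-shuffle at a time:
55 ← 61
So the card now at position 55 started at position 61.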